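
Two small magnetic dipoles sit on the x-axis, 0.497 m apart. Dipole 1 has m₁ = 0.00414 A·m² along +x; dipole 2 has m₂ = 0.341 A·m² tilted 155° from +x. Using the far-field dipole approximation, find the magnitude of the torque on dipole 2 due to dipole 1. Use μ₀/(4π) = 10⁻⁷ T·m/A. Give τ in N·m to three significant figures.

Dipole B is on the axis of dipole A, so B₁ there is axial: B₁ = (μ₀/4π)·2m₁/r³ along +x.
B₁ = 2(10⁻⁷)(0.00414)/(0.497)³ = 6.745×10⁻⁹ T.
τ = m₂ B₁ sinθ.
τ = (0.341)(6.745×10⁻⁹)·sin155° = 9.720×10⁻¹⁰ N·m.

τ ≈ 9.72×10⁻¹⁰ N·m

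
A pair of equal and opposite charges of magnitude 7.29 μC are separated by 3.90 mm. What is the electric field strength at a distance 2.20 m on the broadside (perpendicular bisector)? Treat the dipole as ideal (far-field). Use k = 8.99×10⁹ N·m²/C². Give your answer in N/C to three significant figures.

Dipole moment p = qd = (7.29×10⁻⁶ C)(0.00390 m) = 2.843×10⁻⁸ C·m.
In the equatorial plane E = kp/r³.
E = (8.99×10⁹)(2.843×10⁻⁸) / (2.20)³ = 24.00 N/C.

E ≈ 24.0 N/C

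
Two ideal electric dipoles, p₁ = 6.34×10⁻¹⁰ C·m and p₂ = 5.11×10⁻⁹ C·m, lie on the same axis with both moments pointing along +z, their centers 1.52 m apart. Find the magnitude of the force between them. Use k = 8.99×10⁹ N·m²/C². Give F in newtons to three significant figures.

On-axis field of dipole 1 at distance r: E = 2kp₁/r³. Force on dipole 2 is F = p₂·dE/dr (gradient along axis).
dE/dr = −6kp₁/r⁴, so |F| = 6kp₁p₂/r⁴ (attractive for aligned moments).
F = 6(8.99×10⁹)(6.34×10⁻¹⁰)(5.11×10⁻⁹)/(1.52)⁴ = 3.274×10⁻⁸ N.

F ≈ 3.27×10⁻⁸ N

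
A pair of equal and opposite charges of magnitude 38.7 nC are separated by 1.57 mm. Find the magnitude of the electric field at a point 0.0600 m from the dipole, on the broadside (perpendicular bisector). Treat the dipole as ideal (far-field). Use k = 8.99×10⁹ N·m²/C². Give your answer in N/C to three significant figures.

Dipole moment p = qd = (3.87×10⁻⁸ C)(0.00157 m) = 6.076×10⁻¹¹ C·m.
In the equatorial plane E = kp/r³.
E = (8.99×10⁹)(6.076×10⁻¹¹) / (0.0600)³ = 2529 N/C.

E ≈ 2530 N/C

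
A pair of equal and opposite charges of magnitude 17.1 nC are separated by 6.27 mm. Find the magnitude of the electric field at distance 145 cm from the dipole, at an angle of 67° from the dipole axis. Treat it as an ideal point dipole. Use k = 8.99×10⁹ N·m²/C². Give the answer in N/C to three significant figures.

Dipole moment p = qd = (1.71×10⁻⁸ C)(0.00627 m) = 1.072×10⁻¹⁰ C·m.
At angle θ the dipole field magnitude is E = (kp/r³)·√(1 + 3cos²θ).
kp/r³ = (8.99×10⁹)(1.072×10⁻¹⁰) / (1.45)³ = 0.3161 N/C.
√(1 + 3cos²67°) = √(1 + 3·0.1527) = √1.4580 ≈ 1.2075.
E ≈ 0.3161 × 1.207 = 0.3817 N/C.

E ≈ 0.382 N/C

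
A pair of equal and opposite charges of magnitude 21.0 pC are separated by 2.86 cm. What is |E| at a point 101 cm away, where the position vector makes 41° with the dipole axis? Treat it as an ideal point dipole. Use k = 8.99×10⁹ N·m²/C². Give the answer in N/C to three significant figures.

Dipole moment p = qd = (2.10×10⁻¹¹ C)(0.0286 m) = 6.006×10⁻¹³ C·m.
At angle θ the dipole field magnitude is E = (kp/r³)·√(1 + 3cos²θ).
kp/r³ = (8.99×10⁹)(6.006×10⁻¹³) / (1.01)³ = 0.005241 N/C.
√(1 + 3cos²41°) = √(1 + 3·0.5696) = √2.7088 ≈ 1.6458.
E ≈ 0.005241 × 1.646 = 0.008625 N/C.

E ≈ 0.00863 N/C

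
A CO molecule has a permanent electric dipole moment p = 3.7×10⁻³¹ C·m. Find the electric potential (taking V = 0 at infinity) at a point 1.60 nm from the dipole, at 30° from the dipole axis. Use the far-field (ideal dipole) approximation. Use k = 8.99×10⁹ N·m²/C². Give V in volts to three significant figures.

V ≈ 0.00113 V

The dipole potential is V = kp cosθ / r².
V = (8.99×10⁹)(3.70×10⁻³¹)·cos30° / (1.60×10⁻⁹)² = 0.001125 V.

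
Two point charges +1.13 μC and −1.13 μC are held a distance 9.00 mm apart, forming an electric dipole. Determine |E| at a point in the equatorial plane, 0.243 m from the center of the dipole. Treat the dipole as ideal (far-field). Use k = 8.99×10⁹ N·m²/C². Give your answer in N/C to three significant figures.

Dipole moment p = qd = (1.13×10⁻⁶ C)(0.00900 m) = 1.017×10⁻⁸ C·m.
In the equatorial plane E = kp/r³.
E = (8.99×10⁹)(1.017×10⁻⁸) / (0.243)³ = 6372 N/C.

E ≈ 6370 N/C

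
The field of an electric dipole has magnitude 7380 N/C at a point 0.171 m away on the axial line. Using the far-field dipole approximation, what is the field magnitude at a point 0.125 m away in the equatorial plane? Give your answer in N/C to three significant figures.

Dipole fields scale as 1/r³ in the far field.
The axial field is twice the equatorial field at the same r, so the geometry factor is 1/2.
E₂ = E₁ · (1/2) · (r₁/r₂)³ = 7380 · 0.5 · (0.171/0.125)³.
(r₁/r₂)³ = (1.368)³ = 2.56.
E₂ ≈ 9447 N/C.

E ≈ 9450 N/C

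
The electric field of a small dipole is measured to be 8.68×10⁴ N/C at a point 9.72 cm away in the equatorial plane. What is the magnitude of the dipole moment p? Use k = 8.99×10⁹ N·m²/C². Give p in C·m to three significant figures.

In the equatorial plane E = kp/r³, so p = Er³/(k).
p = (8.68×10⁴)·(0.0972)³ / (8.99×10⁹) = 8.867×10⁻⁹ C·m.

p ≈ 8.87×10⁻⁹ C·m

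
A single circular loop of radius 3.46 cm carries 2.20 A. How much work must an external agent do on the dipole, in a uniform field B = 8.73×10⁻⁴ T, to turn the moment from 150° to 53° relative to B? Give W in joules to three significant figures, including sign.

W ≈ -1.06×10⁻⁵ J

Magnetic moment m = IA = Iπa² = (2.20)·π·(0.0346)² = 0.008274 A·m².
W_ext = ΔU = −mB cosθ₂ + mB cosθ₁ = mB(cosθ₁ − cosθ₂).
W = (0.008274)(8.73×10⁻⁴)·(cos150° − cos53°) = (7.223×10⁻⁶)·(-1.4678) = -1.060×10⁻⁵ J.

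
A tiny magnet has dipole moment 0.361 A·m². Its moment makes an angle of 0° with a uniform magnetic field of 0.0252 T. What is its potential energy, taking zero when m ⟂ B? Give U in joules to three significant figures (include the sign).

U = −m·B = −mB cosθ.
U = −(0.361)(0.0252)·cos0° = -0.009097 J.

U ≈ -0.00910 J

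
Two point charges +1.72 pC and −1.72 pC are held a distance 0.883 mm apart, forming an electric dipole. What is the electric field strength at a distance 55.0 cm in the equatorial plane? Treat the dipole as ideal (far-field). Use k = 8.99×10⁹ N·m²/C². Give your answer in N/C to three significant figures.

Dipole moment p = qd = (1.72×10⁻¹² C)(8.83×10⁻⁴ m) = 1.519×10⁻¹⁵ C·m.
On the perpendicular bisector E = kp/r³ (half the axial value at the same distance).
E = (8.99×10⁹)(1.519×10⁻¹⁵) / (0.550)³ = 8.208×10⁻⁵ N/C.

E ≈ 8.21×10⁻⁵ N/C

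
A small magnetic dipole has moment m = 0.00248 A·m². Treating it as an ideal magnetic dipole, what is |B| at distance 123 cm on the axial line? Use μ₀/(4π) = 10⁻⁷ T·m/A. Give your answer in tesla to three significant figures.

On axis B = (μ₀/4π)·2m/r³.
B = 2·(10⁻⁷)·(0.00248) / (1.23)³ = 2.665×10⁻¹⁰ T.

B ≈ 2.67×10⁻¹⁰ T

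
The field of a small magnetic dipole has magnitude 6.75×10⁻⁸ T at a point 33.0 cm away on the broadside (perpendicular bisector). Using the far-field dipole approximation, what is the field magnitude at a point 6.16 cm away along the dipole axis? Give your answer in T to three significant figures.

Dipole fields scale as 1/r³ in the far field.
The axial field is twice the equatorial field at the same r, so the geometry factor is 2/1.
B₂ = B₁ · (2/1) · (r₁/r₂)³ = 6.75×10⁻⁸ · 2 · (33.0/6.16)³.
(r₁/r₂)³ = (5.357)³ = 153.7.
B₂ ≈ 2.076×10⁻⁵ T.

B ≈ 2.08×10⁻⁵ T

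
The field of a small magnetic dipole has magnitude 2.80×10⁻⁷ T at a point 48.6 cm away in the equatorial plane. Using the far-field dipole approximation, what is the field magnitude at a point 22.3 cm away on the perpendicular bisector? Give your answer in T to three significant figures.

B ≈ 2.90×10⁻⁶ T

Dipole fields scale as 1/r³ in the far field; the geometry is the same at both points.
B₂ = B₁ · (r₁/r₂)³ = 2.80×10⁻⁷ · (48.6/22.3)³.
(r₁/r₂)³ = (2.179)³ = 10.35.
B₂ ≈ 2.898×10⁻⁶ T.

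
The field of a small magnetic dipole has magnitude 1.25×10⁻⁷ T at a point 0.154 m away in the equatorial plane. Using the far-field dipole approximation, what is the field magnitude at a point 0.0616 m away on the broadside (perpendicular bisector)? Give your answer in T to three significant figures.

Dipole fields scale as 1/r³ in the far field; the geometry is the same at both points.
B₂ = B₁ · (r₁/r₂)³ = 1.25×10⁻⁷ · (0.154/0.0616)³.
(r₁/r₂)³ = (2.5)³ = 15.62.
B₂ ≈ 1.953×10⁻⁶ T.

B ≈ 1.95×10⁻⁶ T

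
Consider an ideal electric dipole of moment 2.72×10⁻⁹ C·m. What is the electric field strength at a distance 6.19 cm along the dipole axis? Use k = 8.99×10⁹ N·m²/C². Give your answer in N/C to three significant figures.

On the dipole axis E = 2kp/r³.
E = 2·(8.99×10⁹)(2.72×10⁻⁹) / (0.0619)³ = 2.062×10⁵ N/C.

E ≈ 2.06×10⁵ N/C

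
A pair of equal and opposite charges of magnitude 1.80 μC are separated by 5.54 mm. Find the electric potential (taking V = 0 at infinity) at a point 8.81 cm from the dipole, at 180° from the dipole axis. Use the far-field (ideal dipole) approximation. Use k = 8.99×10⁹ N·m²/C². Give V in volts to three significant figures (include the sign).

V ≈ -1.16×10⁴ V

Dipole moment p = qd = (1.80×10⁻⁶ C)(0.00554 m) = 9.972×10⁻⁹ C·m.
The dipole potential is V = kp cosθ / r².
V = (8.99×10⁹)(9.972×10⁻⁹)·cos180° / (0.0881)² = -1.155×10⁴ V.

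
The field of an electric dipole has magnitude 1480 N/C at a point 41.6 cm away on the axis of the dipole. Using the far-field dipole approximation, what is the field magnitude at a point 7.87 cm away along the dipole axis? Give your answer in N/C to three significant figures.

E ≈ 2.19×10⁵ N/C

Dipole fields scale as 1/r³ in the far field; the geometry is the same at both points.
E₂ = E₁ · (r₁/r₂)³ = 1480 · (41.6/7.87)³.
(r₁/r₂)³ = (5.286)³ = 147.7.
E₂ ≈ 2.186×10⁵ N/C.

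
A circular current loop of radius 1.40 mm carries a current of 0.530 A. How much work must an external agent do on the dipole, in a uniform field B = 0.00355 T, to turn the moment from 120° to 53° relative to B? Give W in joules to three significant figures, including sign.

Magnetic moment m = IA = Iπa² = (0.530)·π·(0.00140)² = 3.263×10⁻⁶ A·m².
W_ext = ΔU = −mB cosθ₂ + mB cosθ₁ = mB(cosθ₁ − cosθ₂).
W = (3.263×10⁻⁶)(0.00355)·(cos120° − cos53°) = (1.158×10⁻⁸)·(-1.1018) = -1.276×10⁻⁸ J.

W ≈ -1.28×10⁻⁸ J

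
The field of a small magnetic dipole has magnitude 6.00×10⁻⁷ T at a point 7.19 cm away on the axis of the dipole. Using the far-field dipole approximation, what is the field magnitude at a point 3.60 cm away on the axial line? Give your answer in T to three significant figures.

Dipole fields scale as 1/r³ in the far field; the geometry is the same at both points.
B₂ = B₁ · (r₁/r₂)³ = 6.00×10⁻⁷ · (7.19/3.60)³.
(r₁/r₂)³ = (1.997)³ = 7.967.
B₂ ≈ 4.780×10⁻⁶ T.

B ≈ 4.78×10⁻⁶ T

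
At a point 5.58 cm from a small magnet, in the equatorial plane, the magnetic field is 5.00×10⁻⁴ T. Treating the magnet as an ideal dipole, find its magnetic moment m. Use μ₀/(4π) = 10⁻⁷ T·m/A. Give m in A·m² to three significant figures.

In the equatorial plane B = (μ₀/4π)·m/r³, so m = Br³·4π/(μ₀).
m = (5.00×10⁻⁴)·(0.0558)³ / (10⁻⁷) = 0.8687 A·m².

m ≈ 0.869 A·m²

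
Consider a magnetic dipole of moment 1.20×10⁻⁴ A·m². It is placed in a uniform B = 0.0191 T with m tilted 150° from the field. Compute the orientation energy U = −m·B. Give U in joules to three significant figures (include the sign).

U = −m·B = −mB cosθ.
U = −(1.20×10⁻⁴)(0.0191)·cos150° = 1.985×10⁻⁶ J.

U ≈ 1.98×10⁻⁶ J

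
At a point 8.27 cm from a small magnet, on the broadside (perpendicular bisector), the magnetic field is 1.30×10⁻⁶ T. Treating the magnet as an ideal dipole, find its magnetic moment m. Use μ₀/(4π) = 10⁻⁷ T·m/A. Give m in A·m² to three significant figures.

In the equatorial plane B = (μ₀/4π)·m/r³, so m = Br³·4π/(μ₀).
m = (1.30×10⁻⁶)·(0.0827)³ / (10⁻⁷) = 0.007353 A·m².

m ≈ 0.00735 A·m²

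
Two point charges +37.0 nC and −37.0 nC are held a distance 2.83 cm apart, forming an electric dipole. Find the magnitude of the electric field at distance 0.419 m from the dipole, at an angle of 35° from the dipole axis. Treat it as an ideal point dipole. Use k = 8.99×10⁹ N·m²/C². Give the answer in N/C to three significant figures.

E ≈ 222 N/C

Dipole moment p = qd = (3.70×10⁻⁸ C)(0.0283 m) = 1.047×10⁻⁹ C·m.
At angle θ the dipole field magnitude is E = (kp/r³)·√(1 + 3cos²θ).
kp/r³ = (8.99×10⁹)(1.047×10⁻⁹) / (0.419)³ = 128.0 N/C.
√(1 + 3cos²35°) = √(1 + 3·0.6710) = √3.0130 ≈ 1.7358.
E ≈ 128.0 × 1.736 = 222.1 N/C.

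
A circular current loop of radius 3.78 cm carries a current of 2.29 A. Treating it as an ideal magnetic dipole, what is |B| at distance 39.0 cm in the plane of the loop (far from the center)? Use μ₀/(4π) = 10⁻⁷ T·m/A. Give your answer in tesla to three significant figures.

Magnetic moment m = IA = Iπa² = (2.29)·π·(0.0378)² = 0.01028 A·m².
In the equatorial plane B = (μ₀/4π)·m/r³ (half the axial value).
B = (10⁻⁷)·(0.01028) / (0.390)³ = 1.733×10⁻⁸ T.

B ≈ 1.73×10⁻⁸ T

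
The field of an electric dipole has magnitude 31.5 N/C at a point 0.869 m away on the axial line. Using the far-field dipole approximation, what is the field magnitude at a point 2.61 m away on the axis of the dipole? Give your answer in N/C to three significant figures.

Dipole fields scale as 1/r³ in the far field; the geometry is the same at both points.
E₂ = E₁ · (r₁/r₂)³ = 31.5 · (0.869/2.61)³.
(r₁/r₂)³ = (0.333)³ = 0.03691.
E₂ ≈ 1.163 N/C.

E ≈ 1.16 N/C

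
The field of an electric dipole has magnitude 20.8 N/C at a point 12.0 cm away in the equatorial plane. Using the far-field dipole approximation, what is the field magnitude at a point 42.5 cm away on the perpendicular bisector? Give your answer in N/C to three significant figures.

E ≈ 0.468 N/C

Dipole fields scale as 1/r³ in the far field; the geometry is the same at both points.
E₂ = E₁ · (r₁/r₂)³ = 20.8 · (12.0/42.5)³.
(r₁/r₂)³ = (0.2824)³ = 0.02251.
E₂ ≈ 0.4682 N/C.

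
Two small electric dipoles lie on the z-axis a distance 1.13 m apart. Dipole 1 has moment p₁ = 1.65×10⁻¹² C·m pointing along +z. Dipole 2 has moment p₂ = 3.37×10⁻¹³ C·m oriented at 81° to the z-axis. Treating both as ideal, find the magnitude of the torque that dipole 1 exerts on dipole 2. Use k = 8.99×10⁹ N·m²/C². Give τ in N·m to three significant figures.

The second dipole sits on the axis of the first, so the field there is axial: E₁ = 2kp₁/r³ along +z.
E₁ = 2(8.99×10⁹)(1.65×10⁻¹²)/(1.13)³ = 0.02056 N/C.
Torque on the second dipole: τ = p₂ E₁ sinθ.
τ = (3.37×10⁻¹³)(0.02056)·sin81° = 6.844×10⁻¹⁵ N·m.

τ ≈ 6.84×10⁻¹⁵ N·m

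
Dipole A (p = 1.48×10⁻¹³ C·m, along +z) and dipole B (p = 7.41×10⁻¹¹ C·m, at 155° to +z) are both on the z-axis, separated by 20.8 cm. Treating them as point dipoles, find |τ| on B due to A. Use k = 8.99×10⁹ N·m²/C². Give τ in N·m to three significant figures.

The second dipole sits on the axis of the first, so the field there is axial: E₁ = 2kp₁/r³ along +z.
E₁ = 2(8.99×10⁹)(1.48×10⁻¹³)/(0.208)³ = 0.2957 N/C.
Torque on the second dipole: τ = p₂ E₁ sinθ.
τ = (7.41×10⁻¹¹)(0.2957)·sin155° = 9.260×10⁻¹² N·m.

τ ≈ 9.26×10⁻¹² N·m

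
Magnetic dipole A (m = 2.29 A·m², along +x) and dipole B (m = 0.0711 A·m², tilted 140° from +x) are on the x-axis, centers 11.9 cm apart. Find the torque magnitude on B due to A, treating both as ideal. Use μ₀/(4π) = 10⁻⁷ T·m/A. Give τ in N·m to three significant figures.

Dipole B is on the axis of dipole A, so B₁ there is axial: B₁ = (μ₀/4π)·2m₁/r³ along +x.
B₁ = 2(10⁻⁷)(2.29)/(0.119)³ = 2.718×10⁻⁴ T.
τ = m₂ B₁ sinθ.
τ = (0.0711)(2.718×10⁻⁴)·sin140° = 1.242×10⁻⁵ N·m.

τ ≈ 1.24×10⁻⁵ N·m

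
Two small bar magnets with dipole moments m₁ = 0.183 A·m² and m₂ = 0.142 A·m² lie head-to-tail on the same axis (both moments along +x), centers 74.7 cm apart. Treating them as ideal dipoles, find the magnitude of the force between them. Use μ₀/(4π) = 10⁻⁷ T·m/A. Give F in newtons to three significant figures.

On-axis B of dipole 1: B = (μ₀/4π)·2m₁/r³. Force on dipole 2: F = m₂·dB/dr.
dB/dr = −(μ₀/4π)·6m₁/r⁴, so |F| = (μ₀/4π)·6m₁m₂/r⁴.
F = 6(10⁻⁷)(0.183)(0.142)/(0.747)⁴ = 5.007×10⁻⁸ N.

F ≈ 5.01×10⁻⁸ N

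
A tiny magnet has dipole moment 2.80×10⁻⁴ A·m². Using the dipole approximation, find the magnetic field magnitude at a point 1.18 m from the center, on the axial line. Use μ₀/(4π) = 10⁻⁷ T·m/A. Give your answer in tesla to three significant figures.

B ≈ 3.41×10⁻¹¹ T

On axis B = (μ₀/4π)·2m/r³.
B = 2·(10⁻⁷)·(2.80×10⁻⁴) / (1.18)³ = 3.408×10⁻¹¹ T.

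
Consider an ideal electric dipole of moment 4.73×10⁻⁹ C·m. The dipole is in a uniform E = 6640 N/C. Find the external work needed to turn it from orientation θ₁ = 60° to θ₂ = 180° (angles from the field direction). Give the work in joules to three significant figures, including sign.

W_ext = ΔU = U(θ₂) − U(θ₁) = −pE cosθ₂ − (−pE cosθ₁) = pE(cosθ₁ − cosθ₂).
W = (4.73×10⁻⁹)(6640)·(cos60° − cos180°) = (3.141×10⁻⁵)·(+1.5000) = 4.711×10⁻⁵ J.

W ≈ 4.71×10⁻⁵ J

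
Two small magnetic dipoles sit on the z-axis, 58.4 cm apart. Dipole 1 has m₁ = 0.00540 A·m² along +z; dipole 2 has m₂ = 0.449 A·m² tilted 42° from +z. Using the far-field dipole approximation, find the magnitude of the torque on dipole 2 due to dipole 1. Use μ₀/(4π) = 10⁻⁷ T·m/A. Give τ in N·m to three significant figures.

τ ≈ 1.63×10⁻⁹ N·m

Dipole B is on the axis of dipole A, so B₁ there is axial: B₁ = (μ₀/4π)·2m₁/r³ along +z.
B₁ = 2(10⁻⁷)(0.00540)/(0.584)³ = 5.422×10⁻⁹ T.
τ = m₂ B₁ sinθ.
τ = (0.449)(5.422×10⁻⁹)·sin42° = 1.629×10⁻⁹ N·m.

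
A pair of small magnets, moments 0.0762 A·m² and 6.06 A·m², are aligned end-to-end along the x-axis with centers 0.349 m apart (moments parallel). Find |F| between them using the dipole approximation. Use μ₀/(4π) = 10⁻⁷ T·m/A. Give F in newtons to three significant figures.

F ≈ 1.87×10⁻⁵ N

On-axis B of dipole 1: B = (μ₀/4π)·2m₁/r³. Force on dipole 2: F = m₂·dB/dr.
dB/dr = −(μ₀/4π)·6m₁/r⁴, so |F| = (μ₀/4π)·6m₁m₂/r⁴.
F = 6(10⁻⁷)(0.0762)(6.06)/(0.349)⁴ = 1.868×10⁻⁵ N.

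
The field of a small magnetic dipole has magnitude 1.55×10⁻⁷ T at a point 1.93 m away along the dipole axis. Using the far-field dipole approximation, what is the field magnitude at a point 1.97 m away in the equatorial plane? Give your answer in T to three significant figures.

B ≈ 7.29×10⁻⁸ T

Dipole fields scale as 1/r³ in the far field.
The axial field is twice the equatorial field at the same r, so the geometry factor is 1/2.
B₂ = B₁ · (1/2) · (r₁/r₂)³ = 1.55×10⁻⁷ · 0.5 · (1.93/1.97)³.
(r₁/r₂)³ = (0.9797)³ = 0.9403.
B₂ ≈ 7.287×10⁻⁸ T.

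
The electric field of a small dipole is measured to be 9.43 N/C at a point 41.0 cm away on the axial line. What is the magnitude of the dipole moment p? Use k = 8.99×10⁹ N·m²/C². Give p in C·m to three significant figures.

On axis E = 2kp/r³, so p = Er³/(2k).
p = (9.43)·(0.410)³ / (2·8.99×10⁹) = 3.615×10⁻¹¹ C·m.

p ≈ 3.61×10⁻¹¹ C·m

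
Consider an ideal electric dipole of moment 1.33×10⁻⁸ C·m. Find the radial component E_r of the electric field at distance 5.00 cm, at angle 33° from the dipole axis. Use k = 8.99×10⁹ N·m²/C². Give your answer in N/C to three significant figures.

For a dipole, E_r = (2kp cosθ)/r³.
kp/r³ = (8.99×10⁹)(1.33×10⁻⁸)/(0.0500)³ = 9.565×10⁵ N/C.
E_r = 2·9.565×10⁵·cos33° = 1.604×10⁶ N/C.

E_r ≈ 1.60×10⁶ N/C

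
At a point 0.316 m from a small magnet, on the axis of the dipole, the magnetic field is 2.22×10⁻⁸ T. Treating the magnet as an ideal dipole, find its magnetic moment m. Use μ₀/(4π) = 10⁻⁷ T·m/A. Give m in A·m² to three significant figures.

m ≈ 0.00350 A·m²

On axis B = (μ₀/4π)·2m/r³, so m = Br³·4π/(μ₀·2).
m = (2.22×10⁻⁸)·(0.316)³ / (2·10⁻⁷) = 0.003503 A·m².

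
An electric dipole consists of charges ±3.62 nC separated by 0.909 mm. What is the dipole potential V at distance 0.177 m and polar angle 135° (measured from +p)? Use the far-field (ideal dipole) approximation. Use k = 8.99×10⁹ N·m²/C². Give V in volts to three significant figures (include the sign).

Dipole moment p = qd = (3.62×10⁻⁹ C)(9.09×10⁻⁴ m) = 3.291×10⁻¹² C·m.
The dipole potential is V = kp cosθ / r².
V = (8.99×10⁹)(3.291×10⁻¹²)·cos135° / (0.177)² = -0.6678 V.

V ≈ -0.668 V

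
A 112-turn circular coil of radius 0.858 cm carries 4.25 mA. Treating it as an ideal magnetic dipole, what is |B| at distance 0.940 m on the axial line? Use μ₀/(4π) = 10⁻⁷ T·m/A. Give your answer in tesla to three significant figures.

m = NIA = NIπa² = 112·(0.00425)·π·(0.00858)² = 1.101×10⁻⁴ A·m².
On axis B = (μ₀/4π)·2m/r³.
B = 2·(10⁻⁷)·(1.101×10⁻⁴) / (0.940)³ = 2.651×10⁻¹¹ T.

B ≈ 2.65×10⁻¹¹ T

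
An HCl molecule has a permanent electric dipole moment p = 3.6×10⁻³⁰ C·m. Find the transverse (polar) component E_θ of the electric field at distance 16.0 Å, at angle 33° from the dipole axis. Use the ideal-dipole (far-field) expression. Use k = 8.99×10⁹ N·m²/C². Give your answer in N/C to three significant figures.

E_θ ≈ 4.30×10⁶ N/C

For a dipole, E_θ = (kp sinθ)/r³.
kp/r³ = (8.99×10⁹)(3.60×10⁻³⁰)/(1.60×10⁻⁹)³ = 7.901×10⁶ N/C.
E_θ = 7.901×10⁶·sin33° = 4.303×10⁶ N/C.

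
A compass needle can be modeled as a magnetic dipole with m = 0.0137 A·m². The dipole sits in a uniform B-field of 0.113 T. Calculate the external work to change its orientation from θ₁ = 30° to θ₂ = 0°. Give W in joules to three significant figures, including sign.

W ≈ -2.07×10⁻⁴ J

W_ext = ΔU = −mB cosθ₂ + mB cosθ₁ = mB(cosθ₁ − cosθ₂).
W = (0.0137)(0.113)·(cos30° − cos0°) = (0.001548)·(-0.1340) = -2.074×10⁻⁴ J.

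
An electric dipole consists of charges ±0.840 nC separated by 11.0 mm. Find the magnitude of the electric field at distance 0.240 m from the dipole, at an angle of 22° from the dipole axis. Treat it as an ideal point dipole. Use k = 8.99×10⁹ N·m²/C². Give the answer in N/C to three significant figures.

E ≈ 11.4 N/C

Dipole moment p = qd = (8.40×10⁻¹⁰ C)(0.0110 m) = 9.24×10⁻¹² C·m.
At angle θ the dipole field magnitude is E = (kp/r³)·√(1 + 3cos²θ).
kp/r³ = (8.99×10⁹)(9.24×10⁻¹²) / (0.240)³ = 6.009 N/C.
√(1 + 3cos²22°) = √(1 + 3·0.8597) = √3.5790 ≈ 1.8918.
E ≈ 6.009 × 1.892 = 11.37 N/C.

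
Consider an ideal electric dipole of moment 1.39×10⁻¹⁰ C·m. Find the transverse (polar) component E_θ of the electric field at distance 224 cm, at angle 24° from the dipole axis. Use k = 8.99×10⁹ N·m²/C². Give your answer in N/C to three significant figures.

E_θ ≈ 0.0452 N/C

For a dipole, E_θ = (kp sinθ)/r³.
kp/r³ = (8.99×10⁹)(1.39×10⁻¹⁰)/(2.24)³ = 0.1112 N/C.
E_θ = 0.1112·sin24° = 0.04522 N/C.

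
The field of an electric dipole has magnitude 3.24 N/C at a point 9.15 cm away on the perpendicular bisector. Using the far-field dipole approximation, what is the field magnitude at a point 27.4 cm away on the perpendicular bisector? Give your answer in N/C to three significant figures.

Dipole fields scale as 1/r³ in the far field; the geometry is the same at both points.
E₂ = E₁ · (r₁/r₂)³ = 3.24 · (9.15/27.4)³.
(r₁/r₂)³ = (0.3339)³ = 0.03724.
E₂ ≈ 0.1207 N/C.

E ≈ 0.121 N/C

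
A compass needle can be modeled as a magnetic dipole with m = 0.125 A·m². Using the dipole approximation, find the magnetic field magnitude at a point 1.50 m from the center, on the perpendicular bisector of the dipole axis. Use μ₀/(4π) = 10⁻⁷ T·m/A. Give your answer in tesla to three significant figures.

In the equatorial plane B = (μ₀/4π)·m/r³ (half the axial value).
B = (10⁻⁷)·(0.125) / (1.50)³ = 3.704×10⁻⁹ T.

B ≈ 3.70×10⁻⁹ T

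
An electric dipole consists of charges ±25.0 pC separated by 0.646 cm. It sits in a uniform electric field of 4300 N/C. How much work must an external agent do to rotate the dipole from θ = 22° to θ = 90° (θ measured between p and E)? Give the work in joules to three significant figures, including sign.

W ≈ 6.44×10⁻¹⁰ J

Dipole moment p = qd = (2.50×10⁻¹¹ C)(0.00646 m) = 1.615×10⁻¹³ C·m.
W_ext = ΔU = U(θ₂) − U(θ₁) = −pE cosθ₂ − (−pE cosθ₁) = pE(cosθ₁ − cosθ₂).
W = (1.615×10⁻¹³)(4300)·(cos22° − cos90°) = (6.944×10⁻¹⁰)·(+0.9272) = 6.439×10⁻¹⁰ J.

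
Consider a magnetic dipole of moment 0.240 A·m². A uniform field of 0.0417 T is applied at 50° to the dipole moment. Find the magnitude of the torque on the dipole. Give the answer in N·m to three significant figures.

τ ≈ 0.00767 N·m

Torque on a magnetic dipole: τ = mB sinθ.
τ = (0.240)(0.0417)·sin50° = 0.007667 N·m.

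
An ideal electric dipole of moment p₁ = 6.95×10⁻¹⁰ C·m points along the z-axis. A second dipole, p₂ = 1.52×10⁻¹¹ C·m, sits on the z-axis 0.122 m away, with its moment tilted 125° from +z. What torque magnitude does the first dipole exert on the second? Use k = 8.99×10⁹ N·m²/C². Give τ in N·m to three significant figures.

τ ≈ 8.57×10⁻⁸ N·m

The second dipole sits on the axis of the first, so the field there is axial: E₁ = 2kp₁/r³ along +z.
E₁ = 2(8.99×10⁹)(6.95×10⁻¹⁰)/(0.122)³ = 6882 N/C.
Torque on the second dipole: τ = p₂ E₁ sinθ.
τ = (1.52×10⁻¹¹)(6882)·sin125° = 8.568×10⁻⁸ N·m.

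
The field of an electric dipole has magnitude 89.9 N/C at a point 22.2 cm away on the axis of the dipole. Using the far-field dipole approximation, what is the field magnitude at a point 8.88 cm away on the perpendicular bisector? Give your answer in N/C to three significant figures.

E ≈ 702 N/C

Dipole fields scale as 1/r³ in the far field.
The axial field is twice the equatorial field at the same r, so the geometry factor is 1/2.
E₂ = E₁ · (1/2) · (r₁/r₂)³ = 89.9 · 0.5 · (22.2/8.88)³.
(r₁/r₂)³ = (2.5)³ = 15.62.
E₂ ≈ 702.3 N/C.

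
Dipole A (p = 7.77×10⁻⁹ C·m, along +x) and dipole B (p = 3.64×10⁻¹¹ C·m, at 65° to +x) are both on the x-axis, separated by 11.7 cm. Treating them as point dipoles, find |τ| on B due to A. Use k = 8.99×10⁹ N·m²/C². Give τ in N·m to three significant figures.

τ ≈ 2.88×10⁻⁶ N·m

The second dipole sits on the axis of the first, so the field there is axial: E₁ = 2kp₁/r³ along +x.
E₁ = 2(8.99×10⁹)(7.77×10⁻⁹)/(0.117)³ = 8.723×10⁴ N/C.
Torque on the second dipole: τ = p₂ E₁ sinθ.
τ = (3.64×10⁻¹¹)(8.723×10⁴)·sin65° = 2.878×10⁻⁶ N·m.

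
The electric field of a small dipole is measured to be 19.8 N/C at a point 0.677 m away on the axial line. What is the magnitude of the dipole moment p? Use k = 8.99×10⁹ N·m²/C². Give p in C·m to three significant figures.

p ≈ 3.42×10⁻¹⁰ C·m

On axis E = 2kp/r³, so p = Er³/(2k).
p = (19.8)·(0.677)³ / (2·8.99×10⁹) = 3.417×10⁻¹⁰ C·m.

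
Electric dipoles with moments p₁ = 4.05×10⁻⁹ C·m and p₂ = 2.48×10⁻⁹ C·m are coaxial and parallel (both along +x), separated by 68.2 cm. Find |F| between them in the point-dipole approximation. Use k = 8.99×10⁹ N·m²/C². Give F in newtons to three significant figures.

F ≈ 2.50×10⁻⁶ N

On-axis field of dipole 1 at distance r: E = 2kp₁/r³. Force on dipole 2 is F = p₂·dE/dr (gradient along axis).
dE/dr = −6kp₁/r⁴, so |F| = 6kp₁p₂/r⁴ (attractive for aligned moments).
F = 6(8.99×10⁹)(4.05×10⁻⁹)(2.48×10⁻⁹)/(0.682)⁴ = 2.504×10⁻⁶ N.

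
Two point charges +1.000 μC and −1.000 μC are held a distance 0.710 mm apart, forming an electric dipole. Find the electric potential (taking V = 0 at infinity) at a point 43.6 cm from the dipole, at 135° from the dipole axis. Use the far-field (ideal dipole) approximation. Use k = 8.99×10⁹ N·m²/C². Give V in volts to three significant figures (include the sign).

Dipole moment p = qd = (1.00×10⁻⁶ C)(7.10×10⁻⁴ m) = 7.10×10⁻¹⁰ C·m.
The dipole potential is V = kp cosθ / r².
V = (8.99×10⁹)(7.10×10⁻¹⁰)·cos135° / (0.436)² = -23.74 V.

V ≈ -23.7 V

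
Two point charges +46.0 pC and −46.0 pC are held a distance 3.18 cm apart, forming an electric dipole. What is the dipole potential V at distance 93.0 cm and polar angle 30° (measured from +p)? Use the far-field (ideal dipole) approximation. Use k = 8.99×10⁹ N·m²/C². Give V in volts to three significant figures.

Dipole moment p = qd = (4.60×10⁻¹¹ C)(0.0318 m) = 1.463×10⁻¹² C·m.
The dipole potential is V = kp cosθ / r².
V = (8.99×10⁹)(1.463×10⁻¹²)·cos30° / (0.930)² = 0.01317 V.

V ≈ 0.0132 V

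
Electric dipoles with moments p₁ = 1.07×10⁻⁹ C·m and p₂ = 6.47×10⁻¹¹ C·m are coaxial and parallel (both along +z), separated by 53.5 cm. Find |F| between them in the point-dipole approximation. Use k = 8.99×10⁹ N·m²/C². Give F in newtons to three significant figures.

F ≈ 4.56×10⁻⁸ N

On-axis field of dipole 1 at distance r: E = 2kp₁/r³. Force on dipole 2 is F = p₂·dE/dr (gradient along axis).
dE/dr = −6kp₁/r⁴, so |F| = 6kp₁p₂/r⁴ (attractive for aligned moments).
F = 6(8.99×10⁹)(1.07×10⁻⁹)(6.47×10⁻¹¹)/(0.535)⁴ = 4.558×10⁻⁸ N.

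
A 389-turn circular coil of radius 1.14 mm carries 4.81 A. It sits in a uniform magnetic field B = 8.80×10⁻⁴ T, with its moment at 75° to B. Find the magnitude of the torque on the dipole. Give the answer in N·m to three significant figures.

τ ≈ 6.49×10⁻⁶ N·m

m = NIA = NIπa² = 389·(4.81)·π·(0.00114)² = 0.007639 A·m².
Torque on a magnetic dipole: τ = mB sinθ.
τ = (0.007639)(8.80×10⁻⁴)·sin75° = 6.493×10⁻⁶ N·m.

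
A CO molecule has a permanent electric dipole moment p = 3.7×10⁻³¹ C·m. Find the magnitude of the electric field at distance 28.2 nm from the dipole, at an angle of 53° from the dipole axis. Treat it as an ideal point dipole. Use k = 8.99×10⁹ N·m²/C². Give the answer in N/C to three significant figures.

E ≈ 214 N/C

At angle θ the dipole field magnitude is E = (kp/r³)·√(1 + 3cos²θ).
kp/r³ = (8.99×10⁹)(3.70×10⁻³¹) / (2.82×10⁻⁸)³ = 148.3 N/C.
√(1 + 3cos²53°) = √(1 + 3·0.3622) = √2.0865 ≈ 1.4445.
E ≈ 148.3 × 1.444 = 214.3 N/C.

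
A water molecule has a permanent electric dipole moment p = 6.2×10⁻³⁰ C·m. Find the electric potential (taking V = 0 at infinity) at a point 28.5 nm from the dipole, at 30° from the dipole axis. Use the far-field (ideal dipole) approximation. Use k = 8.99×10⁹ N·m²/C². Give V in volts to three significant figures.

V ≈ 5.94×10⁻⁵ V

The dipole potential is V = kp cosθ / r².
V = (8.99×10⁹)(6.20×10⁻³⁰)·cos30° / (2.85×10⁻⁸)² = 5.943×10⁻⁵ V.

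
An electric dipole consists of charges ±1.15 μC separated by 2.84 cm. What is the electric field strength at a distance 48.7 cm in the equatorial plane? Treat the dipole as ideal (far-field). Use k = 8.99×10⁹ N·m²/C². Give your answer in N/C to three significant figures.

E ≈ 2540 N/C

Dipole moment p = qd = (1.15×10⁻⁶ C)(0.0284 m) = 3.266×10⁻⁸ C·m.
In the equatorial plane E = kp/r³.
E = (8.99×10⁹)(3.266×10⁻⁸) / (0.487)³ = 2542 N/C.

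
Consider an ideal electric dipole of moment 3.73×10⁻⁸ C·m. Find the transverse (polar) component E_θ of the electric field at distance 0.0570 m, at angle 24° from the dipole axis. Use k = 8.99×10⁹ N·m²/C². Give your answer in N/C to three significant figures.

E_θ ≈ 7.36×10⁵ N/C

For a dipole, E_θ = (kp sinθ)/r³.
kp/r³ = (8.99×10⁹)(3.73×10⁻⁸)/(0.0570)³ = 1.811×10⁶ N/C.
E_θ = 1.811×10⁶·sin24° = 7.365×10⁵ N/C.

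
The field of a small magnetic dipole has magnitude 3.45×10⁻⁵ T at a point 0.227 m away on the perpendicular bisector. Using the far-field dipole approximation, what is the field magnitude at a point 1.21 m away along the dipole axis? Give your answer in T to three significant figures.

Dipole fields scale as 1/r³ in the far field.
The axial field is twice the equatorial field at the same r, so the geometry factor is 2/1.
B₂ = B₁ · (2/1) · (r₁/r₂)³ = 3.45×10⁻⁵ · 2 · (0.227/1.21)³.
(r₁/r₂)³ = (0.1876)³ = 0.006603.
B₂ ≈ 4.556×10⁻⁷ T.

B ≈ 4.56×10⁻⁷ T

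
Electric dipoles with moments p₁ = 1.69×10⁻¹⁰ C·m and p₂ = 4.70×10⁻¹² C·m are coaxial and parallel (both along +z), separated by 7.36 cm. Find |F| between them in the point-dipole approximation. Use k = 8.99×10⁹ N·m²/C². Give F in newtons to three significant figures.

F ≈ 1.46×10⁻⁶ N

On-axis field of dipole 1 at distance r: E = 2kp₁/r³. Force on dipole 2 is F = p₂·dE/dr (gradient along axis).
dE/dr = −6kp₁/r⁴, so |F| = 6kp₁p₂/r⁴ (attractive for aligned moments).
F = 6(8.99×10⁹)(1.69×10⁻¹⁰)(4.70×10⁻¹²)/(0.0736)⁴ = 1.460×10⁻⁶ N.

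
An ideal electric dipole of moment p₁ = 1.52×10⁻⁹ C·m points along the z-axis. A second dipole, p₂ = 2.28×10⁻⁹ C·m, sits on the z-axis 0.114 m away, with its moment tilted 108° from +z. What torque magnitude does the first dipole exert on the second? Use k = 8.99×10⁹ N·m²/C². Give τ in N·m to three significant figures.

The second dipole sits on the axis of the first, so the field there is axial: E₁ = 2kp₁/r³ along +z.
E₁ = 2(8.99×10⁹)(1.52×10⁻⁹)/(0.114)³ = 1.845×10⁴ N/C.
Torque on the second dipole: τ = p₂ E₁ sinθ.
τ = (2.28×10⁻⁹)(1.845×10⁴)·sin108° = 4.000×10⁻⁵ N·m.

τ ≈ 4.00×10⁻⁵ N·m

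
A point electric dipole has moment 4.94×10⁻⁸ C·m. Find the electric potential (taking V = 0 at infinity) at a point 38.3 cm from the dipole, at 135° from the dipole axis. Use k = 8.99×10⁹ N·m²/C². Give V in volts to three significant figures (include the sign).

V ≈ -2140 V

The dipole potential is V = kp cosθ / r².
V = (8.99×10⁹)(4.94×10⁻⁸)·cos135° / (0.383)² = -2141 V.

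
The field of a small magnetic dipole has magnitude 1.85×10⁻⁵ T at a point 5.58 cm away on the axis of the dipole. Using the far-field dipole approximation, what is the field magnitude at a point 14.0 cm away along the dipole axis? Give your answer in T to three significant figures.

Dipole fields scale as 1/r³ in the far field; the geometry is the same at both points.
B₂ = B₁ · (r₁/r₂)³ = 1.85×10⁻⁵ · (5.58/14.0)³.
(r₁/r₂)³ = (0.3986)³ = 0.06332.
B₂ ≈ 1.171×10⁻⁶ T.

B ≈ 1.17×10⁻⁶ T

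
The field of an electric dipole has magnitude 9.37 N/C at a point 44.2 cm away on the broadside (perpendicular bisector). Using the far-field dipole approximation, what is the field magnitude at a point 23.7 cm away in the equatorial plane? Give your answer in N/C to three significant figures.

Dipole fields scale as 1/r³ in the far field; the geometry is the same at both points.
E₂ = E₁ · (r₁/r₂)³ = 9.37 · (44.2/23.7)³.
(r₁/r₂)³ = (1.865)³ = 6.487.
E₂ ≈ 60.78 N/C.

E ≈ 60.8 N/C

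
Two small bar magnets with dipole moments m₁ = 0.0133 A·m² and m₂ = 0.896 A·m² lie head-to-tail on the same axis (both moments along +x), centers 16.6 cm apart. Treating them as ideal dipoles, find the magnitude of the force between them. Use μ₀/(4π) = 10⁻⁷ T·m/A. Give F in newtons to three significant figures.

F ≈ 9.42×10⁻⁶ N

On-axis B of dipole 1: B = (μ₀/4π)·2m₁/r³. Force on dipole 2: F = m₂·dB/dr.
dB/dr = −(μ₀/4π)·6m₁/r⁴, so |F| = (μ₀/4π)·6m₁m₂/r⁴.
F = 6(10⁻⁷)(0.0133)(0.896)/(0.166)⁴ = 9.416×10⁻⁶ N.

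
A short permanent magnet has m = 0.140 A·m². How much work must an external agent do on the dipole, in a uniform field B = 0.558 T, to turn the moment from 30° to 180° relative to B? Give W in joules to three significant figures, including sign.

W_ext = ΔU = −mB cosθ₂ + mB cosθ₁ = mB(cosθ₁ − cosθ₂).
W = (0.140)(0.558)·(cos30° − cos180°) = (0.07812)·(+1.8660) = 0.1458 J.

W ≈ 0.146 J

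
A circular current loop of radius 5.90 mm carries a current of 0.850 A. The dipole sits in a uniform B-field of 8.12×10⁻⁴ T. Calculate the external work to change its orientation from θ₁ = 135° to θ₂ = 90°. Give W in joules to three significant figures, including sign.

W ≈ -5.34×10⁻⁸ J

Magnetic moment m = IA = Iπa² = (0.850)·π·(0.00590)² = 9.296×10⁻⁵ A·m².
W_ext = ΔU = −mB cosθ₂ + mB cosθ₁ = mB(cosθ₁ − cosθ₂).
W = (9.296×10⁻⁵)(8.12×10⁻⁴)·(cos135° − cos90°) = (7.548×10⁻⁸)·(-0.7071) = -5.337×10⁻⁸ J.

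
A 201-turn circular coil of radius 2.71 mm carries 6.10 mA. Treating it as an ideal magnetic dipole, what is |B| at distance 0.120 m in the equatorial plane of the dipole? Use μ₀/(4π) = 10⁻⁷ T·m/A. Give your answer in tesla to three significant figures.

m = NIA = NIπa² = 201·(0.00610)·π·(0.00271)² = 2.829×10⁻⁵ A·m².
In the equatorial plane B = (μ₀/4π)·m/r³ (half the axial value).
B = (10⁻⁷)·(2.829×10⁻⁵) / (0.120)³ = 1.637×10⁻⁹ T.

B ≈ 1.64×10⁻⁹ T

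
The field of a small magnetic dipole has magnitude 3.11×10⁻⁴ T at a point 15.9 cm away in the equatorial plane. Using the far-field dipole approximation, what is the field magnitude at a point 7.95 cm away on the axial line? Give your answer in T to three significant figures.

B ≈ 0.00498 T

Dipole fields scale as 1/r³ in the far field.
The axial field is twice the equatorial field at the same r, so the geometry factor is 2/1.
B₂ = B₁ · (2/1) · (r₁/r₂)³ = 3.11×10⁻⁴ · 2 · (15.9/7.95)³.
(r₁/r₂)³ = (2)³ = 8.
B₂ ≈ 0.004976 T.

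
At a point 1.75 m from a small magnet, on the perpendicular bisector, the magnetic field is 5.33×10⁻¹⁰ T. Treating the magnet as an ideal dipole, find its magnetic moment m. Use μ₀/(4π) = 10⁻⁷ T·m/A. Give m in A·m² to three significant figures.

In the equatorial plane B = (μ₀/4π)·m/r³, so m = Br³·4π/(μ₀).
m = (5.33×10⁻¹⁰)·(1.75)³ / (10⁻⁷) = 0.02857 A·m².

m ≈ 0.0286 A·m²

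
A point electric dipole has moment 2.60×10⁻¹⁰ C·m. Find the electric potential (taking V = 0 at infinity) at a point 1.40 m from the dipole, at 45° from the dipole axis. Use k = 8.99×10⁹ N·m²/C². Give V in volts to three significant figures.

The dipole potential is V = kp cosθ / r².
V = (8.99×10⁹)(2.60×10⁻¹⁰)·cos45° / (1.40)² = 0.8433 V.

V ≈ 0.843 V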